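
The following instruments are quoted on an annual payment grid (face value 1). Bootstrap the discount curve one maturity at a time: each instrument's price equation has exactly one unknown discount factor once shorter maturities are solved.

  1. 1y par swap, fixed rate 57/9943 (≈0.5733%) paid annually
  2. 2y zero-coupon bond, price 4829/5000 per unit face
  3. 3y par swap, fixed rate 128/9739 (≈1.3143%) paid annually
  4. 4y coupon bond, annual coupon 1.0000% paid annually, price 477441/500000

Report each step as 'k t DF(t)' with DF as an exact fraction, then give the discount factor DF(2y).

1 1 9943/10000
2 2 4829/5000
3 3 601/625
4 4 1833/2000
DF(2y) = 4829/5000 ≈ 0.965800

step 1 [1y] swap r/1=57/9943: DF=(1 − 57/9943·(0))/(1+57/9943) = 9943/10000 ≈ 0.994300
step 2 [2y] zero: DF = P = 4829/5000 ≈ 0.965800
step 3 [3y] swap r/1=128/9739: DF=(1 − 128/9739·(0.994300+0.965800))/(1+128/9739) = 601/625 ≈ 0.961600
step 4 [4y] bond c/1=1/100: DF=(477441/500000 − 1/100·(0.994300+0.965800+0.961600))/(1+1/100) = 1833/2000 ≈ 0.916500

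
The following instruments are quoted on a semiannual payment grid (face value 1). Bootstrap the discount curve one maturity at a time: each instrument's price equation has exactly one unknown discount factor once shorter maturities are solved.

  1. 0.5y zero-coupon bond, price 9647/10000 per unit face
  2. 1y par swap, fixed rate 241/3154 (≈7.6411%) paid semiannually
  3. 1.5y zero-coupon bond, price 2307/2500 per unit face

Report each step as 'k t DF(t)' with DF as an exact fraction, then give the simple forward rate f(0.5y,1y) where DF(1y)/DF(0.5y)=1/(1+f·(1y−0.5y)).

1 1/2 9647/10000
2 1 9277/10000
3 3/2 2307/2500
f(0.5y,1y) = ((9647/10000)/(9277/10000) − 1)/(1/2) = 740/9277 ≈ 7.9767%

step 1 [0.5y] zero: DF = P = 9647/10000 ≈ 0.964700
step 2 [1y] swap r/2=241/6308: DF=(1 − 241/6308·(0.964700))/(1+241/6308) = 9277/10000 ≈ 0.927700
step 3 [1.5y] zero: DF = P = 2307/2500 ≈ 0.922800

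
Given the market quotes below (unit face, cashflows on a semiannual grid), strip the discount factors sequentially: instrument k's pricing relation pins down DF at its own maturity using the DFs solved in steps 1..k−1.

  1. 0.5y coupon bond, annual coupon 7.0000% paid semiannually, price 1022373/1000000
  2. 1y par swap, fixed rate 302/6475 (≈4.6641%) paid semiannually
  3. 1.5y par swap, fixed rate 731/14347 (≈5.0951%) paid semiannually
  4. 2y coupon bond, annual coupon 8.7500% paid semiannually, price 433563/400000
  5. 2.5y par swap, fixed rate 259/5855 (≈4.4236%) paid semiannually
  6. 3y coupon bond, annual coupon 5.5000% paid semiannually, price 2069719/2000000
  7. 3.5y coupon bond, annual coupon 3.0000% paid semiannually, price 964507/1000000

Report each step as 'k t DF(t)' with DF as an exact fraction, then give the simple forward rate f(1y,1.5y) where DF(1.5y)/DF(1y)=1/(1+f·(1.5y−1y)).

1 1/2 4939/5000
2 1 9547/10000
3 3/2 9269/10000
4 2 4591/5000
5 5/2 2241/2500
6 3 4409/5000
7 7/2 217/250
f(1y,1.5y) = ((9547/10000)/(9269/10000) − 1)/(1/2) = 556/9269 ≈ 5.9985%

step 1 [0.5y] bond c/2=7/200: DF=(1022373/1000000 − 7/200·(0))/(1+7/200) = 4939/5000 ≈ 0.987800
step 2 [1y] swap r/2=151/6475: DF=(1 − 151/6475·(0.987800))/(1+151/6475) = 9547/10000 ≈ 0.954700
step 3 [1.5y] swap r/2=731/28694: DF=(1 − 731/28694·(0.987800+0.954700))/(1+731/28694) = 9269/10000 ≈ 0.926900
step 4 [2y] bond c/2=7/160: DF=(433563/400000 − 7/160·(0.987800+0.954700+0.926900))/(1+7/160) = 4591/5000 ≈ 0.918200
step 5 [2.5y] swap r/2=259/11710: DF=(1 − 259/11710·(0.987800+0.954700+0.926900+0.918200))/(1+259/11710) = 2241/2500 ≈ 0.896400
step 6 [3y] bond c/2=11/400: DF=(2069719/2000000 − 11/400·(0.987800+0.954700+0.926900+0.918200+0.896400))/(1+11/400) = 4409/5000 ≈ 0.881800
step 7 [3.5y] bond c/2=3/200: DF=(964507/1000000 − 3/200·(0.987800+0.954700+0.926900+0.918200+0.896400+0.881800))/(1+3/200) = 217/250 ≈ 0.868000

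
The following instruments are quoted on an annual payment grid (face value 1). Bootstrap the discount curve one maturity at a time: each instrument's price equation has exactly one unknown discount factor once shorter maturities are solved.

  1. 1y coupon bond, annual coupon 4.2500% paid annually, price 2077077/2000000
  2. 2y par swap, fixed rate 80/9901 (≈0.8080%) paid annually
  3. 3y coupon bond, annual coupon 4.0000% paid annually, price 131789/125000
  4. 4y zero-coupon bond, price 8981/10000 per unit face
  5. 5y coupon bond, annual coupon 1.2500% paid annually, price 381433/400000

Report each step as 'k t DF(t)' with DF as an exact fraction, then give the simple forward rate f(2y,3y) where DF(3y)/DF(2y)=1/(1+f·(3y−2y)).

step 1 [1y] bond c/1=17/400: DF=(2077077/2000000 − 17/400·(0))/(1+17/400) = 4981/5000 ≈ 0.996200
step 2 [2y] swap r/1=80/9901: DF=(1 − 80/9901·(0.996200))/(1+80/9901) = 123/125 ≈ 0.984000
step 3 [3y] bond c/1=1/25: DF=(131789/125000 − 1/25·(0.996200+0.984000))/(1+1/25) = 586/625 ≈ 0.937600
step 4 [4y] zero: DF = P = 8981/10000 ≈ 0.898100
step 5 [5y] bond c/1=1/80: DF=(381433/400000 − 1/80·(0.996200+0.984000+0.937600+0.898100))/(1+1/80) = 8947/10000 ≈ 0.894700

1 1 4981/5000
2 2 123/125
3 3 586/625
4 4 8981/10000
5 5 8947/10000
f(2y,3y) = ((123/125)/(586/625) − 1)/(1) = 29/586 ≈ 4.9488%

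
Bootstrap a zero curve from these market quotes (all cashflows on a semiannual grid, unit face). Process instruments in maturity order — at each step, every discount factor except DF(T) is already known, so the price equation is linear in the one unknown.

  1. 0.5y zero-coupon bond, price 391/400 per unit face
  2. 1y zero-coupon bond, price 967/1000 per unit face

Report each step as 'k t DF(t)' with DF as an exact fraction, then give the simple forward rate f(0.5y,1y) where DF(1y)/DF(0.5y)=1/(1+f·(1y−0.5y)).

1 1/2 391/400
2 1 967/1000
f(0.5y,1y) = ((391/400)/(967/1000) − 1)/(1/2) = 21/967 ≈ 2.1717%

step 1 [0.5y] zero: DF = P = 391/400 ≈ 0.977500
step 2 [1y] zero: DF = P = 967/1000 ≈ 0.967000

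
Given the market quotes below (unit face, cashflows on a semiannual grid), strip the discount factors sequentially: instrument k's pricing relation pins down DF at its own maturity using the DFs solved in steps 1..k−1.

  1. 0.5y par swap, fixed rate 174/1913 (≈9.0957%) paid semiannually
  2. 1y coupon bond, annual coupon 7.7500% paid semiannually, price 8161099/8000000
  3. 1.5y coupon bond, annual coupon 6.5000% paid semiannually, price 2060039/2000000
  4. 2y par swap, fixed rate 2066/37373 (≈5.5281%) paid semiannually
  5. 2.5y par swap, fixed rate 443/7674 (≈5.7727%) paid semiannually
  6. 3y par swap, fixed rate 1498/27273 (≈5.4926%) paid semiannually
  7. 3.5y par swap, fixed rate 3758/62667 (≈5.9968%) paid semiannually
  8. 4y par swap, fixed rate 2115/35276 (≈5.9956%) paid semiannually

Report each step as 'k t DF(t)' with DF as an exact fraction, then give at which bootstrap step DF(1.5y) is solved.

1 1/2 1913/2000
2 1 1183/1250
3 3/2 9377/10000
4 2 8967/10000
5 5/2 8671/10000
6 3 4251/5000
7 7/2 8121/10000
8 4 1577/2000
DF(1.5y) is solved at step 3

step 1 [0.5y] swap r/2=87/1913: DF=(1 − 87/1913·(0))/(1+87/1913) = 1913/2000 ≈ 0.956500
step 2 [1y] bond c/2=31/800: DF=(8161099/8000000 − 31/800·(0.956500))/(1+31/800) = 1183/1250 ≈ 0.946400
step 3 [1.5y] bond c/2=13/400: DF=(2060039/2000000 − 13/400·(0.956500+0.946400))/(1+13/400) = 9377/10000 ≈ 0.937700
step 4 [2y] swap r/2=1033/37373: DF=(1 − 1033/37373·(0.956500+0.946400+0.937700))/(1+1033/37373) = 8967/10000 ≈ 0.896700
step 5 [2.5y] swap r/2=443/15348: DF=(1 − 443/15348·(0.956500+0.946400+0.937700+0.896700))/(1+443/15348) = 8671/10000 ≈ 0.867100
step 6 [3y] swap r/2=749/27273: DF=(1 − 749/27273·(0.956500+0.946400+0.937700+0.896700+0.867100))/(1+749/27273) = 4251/5000 ≈ 0.850200
step 7 [3.5y] swap r/2=1879/62667: DF=(1 − 1879/62667·(0.956500+0.946400+0.937700+0.896700+0.867100+0.850200))/(1+1879/62667) = 8121/10000 ≈ 0.812100
step 8 [4y] swap r/2=2115/70552: DF=(1 − 2115/70552·(0.956500+0.946400+0.937700+0.896700+0.867100+0.850200+0.812100))/(1+2115/70552) = 1577/2000 ≈ 0.788500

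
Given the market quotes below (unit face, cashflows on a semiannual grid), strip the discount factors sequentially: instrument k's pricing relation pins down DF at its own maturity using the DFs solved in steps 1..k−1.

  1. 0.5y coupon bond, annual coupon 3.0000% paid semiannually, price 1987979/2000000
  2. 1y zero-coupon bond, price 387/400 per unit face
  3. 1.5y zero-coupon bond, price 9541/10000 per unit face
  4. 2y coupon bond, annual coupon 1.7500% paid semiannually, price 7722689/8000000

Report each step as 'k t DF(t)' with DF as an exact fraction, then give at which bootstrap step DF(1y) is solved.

1 1/2 9793/10000
2 1 387/400
3 3/2 9541/10000
4 2 4659/5000
DF(1y) is solved at step 2

step 1 [0.5y] bond c/2=3/200: DF=(1987979/2000000 − 3/200·(0))/(1+3/200) = 9793/10000 ≈ 0.979300
step 2 [1y] zero: DF = P = 387/400 ≈ 0.967500
step 3 [1.5y] zero: DF = P = 9541/10000 ≈ 0.954100
step 4 [2y] bond c/2=7/800: DF=(7722689/8000000 − 7/800·(0.979300+0.967500+0.954100))/(1+7/800) = 4659/5000 ≈ 0.931800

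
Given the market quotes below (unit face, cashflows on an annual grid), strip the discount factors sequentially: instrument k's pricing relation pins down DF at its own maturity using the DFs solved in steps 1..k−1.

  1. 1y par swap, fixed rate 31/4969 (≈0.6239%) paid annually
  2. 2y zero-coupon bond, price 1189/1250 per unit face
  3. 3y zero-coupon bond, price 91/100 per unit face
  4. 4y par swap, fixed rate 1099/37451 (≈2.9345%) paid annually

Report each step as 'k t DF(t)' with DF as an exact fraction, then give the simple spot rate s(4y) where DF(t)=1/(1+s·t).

1 1 4969/5000
2 2 1189/1250
3 3 91/100
4 4 8901/10000
s(4y) = (1/(8901/10000) − 1)/(4) = 1099/35604 ≈ 3.0867%

step 1 [1y] swap r/1=31/4969: DF=(1 − 31/4969·(0))/(1+31/4969) = 4969/5000 ≈ 0.993800
step 2 [2y] zero: DF = P = 1189/1250 ≈ 0.951200
step 3 [3y] zero: DF = P = 91/100 ≈ 0.910000
step 4 [4y] swap r/1=1099/37451: DF=(1 − 1099/37451·(0.993800+0.951200+0.910000))/(1+1099/37451) = 8901/10000 ≈ 0.890100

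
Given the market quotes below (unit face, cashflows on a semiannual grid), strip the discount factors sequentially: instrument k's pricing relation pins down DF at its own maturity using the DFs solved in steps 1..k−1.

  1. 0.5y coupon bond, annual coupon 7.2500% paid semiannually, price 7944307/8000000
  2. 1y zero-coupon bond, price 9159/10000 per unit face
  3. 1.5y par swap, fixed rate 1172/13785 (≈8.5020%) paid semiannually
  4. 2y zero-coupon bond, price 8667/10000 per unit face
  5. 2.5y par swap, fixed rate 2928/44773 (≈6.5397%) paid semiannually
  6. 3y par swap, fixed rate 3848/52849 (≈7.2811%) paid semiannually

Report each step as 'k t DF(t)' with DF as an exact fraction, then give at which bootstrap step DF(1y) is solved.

1 1/2 9583/10000
2 1 9159/10000
3 3/2 2207/2500
4 2 8667/10000
5 5/2 1067/1250
6 3 2019/2500
DF(1y) is solved at step 2

step 1 [0.5y] bond c/2=29/800: DF=(7944307/8000000 − 29/800·(0))/(1+29/800) = 9583/10000 ≈ 0.958300
step 2 [1y] zero: DF = P = 9159/10000 ≈ 0.915900
step 3 [1.5y] swap r/2=586/13785: DF=(1 − 586/13785·(0.958300+0.915900))/(1+586/13785) = 2207/2500 ≈ 0.882800
step 4 [2y] zero: DF = P = 8667/10000 ≈ 0.866700
step 5 [2.5y] swap r/2=1464/44773: DF=(1 − 1464/44773·(0.958300+0.915900+0.882800+0.866700))/(1+1464/44773) = 1067/1250 ≈ 0.853600
step 6 [3y] swap r/2=1924/52849: DF=(1 − 1924/52849·(0.958300+0.915900+0.882800+0.866700+0.853600))/(1+1924/52849) = 2019/2500 ≈ 0.807600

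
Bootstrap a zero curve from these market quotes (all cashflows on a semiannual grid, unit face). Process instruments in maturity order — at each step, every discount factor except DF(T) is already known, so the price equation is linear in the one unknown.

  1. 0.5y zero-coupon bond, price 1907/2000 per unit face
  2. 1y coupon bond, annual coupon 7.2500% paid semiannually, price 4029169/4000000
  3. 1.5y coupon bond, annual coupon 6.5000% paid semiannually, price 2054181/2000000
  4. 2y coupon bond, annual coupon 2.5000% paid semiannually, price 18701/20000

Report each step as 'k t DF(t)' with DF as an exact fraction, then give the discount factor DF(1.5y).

step 1 [0.5y] zero: DF = P = 1907/2000 ≈ 0.953500
step 2 [1y] bond c/2=29/800: DF=(4029169/4000000 − 29/800·(0.953500))/(1+29/800) = 9387/10000 ≈ 0.938700
step 3 [1.5y] bond c/2=13/400: DF=(2054181/2000000 − 13/400·(0.953500+0.938700))/(1+13/400) = 1169/1250 ≈ 0.935200
step 4 [2y] bond c/2=1/80: DF=(18701/20000 − 1/80·(0.953500+0.938700+0.935200))/(1+1/80) = 4443/5000 ≈ 0.888600

1 1/2 1907/2000
2 1 9387/10000
3 3/2 1169/1250
4 2 4443/5000
DF(1.5y) = 1169/1250 ≈ 0.935200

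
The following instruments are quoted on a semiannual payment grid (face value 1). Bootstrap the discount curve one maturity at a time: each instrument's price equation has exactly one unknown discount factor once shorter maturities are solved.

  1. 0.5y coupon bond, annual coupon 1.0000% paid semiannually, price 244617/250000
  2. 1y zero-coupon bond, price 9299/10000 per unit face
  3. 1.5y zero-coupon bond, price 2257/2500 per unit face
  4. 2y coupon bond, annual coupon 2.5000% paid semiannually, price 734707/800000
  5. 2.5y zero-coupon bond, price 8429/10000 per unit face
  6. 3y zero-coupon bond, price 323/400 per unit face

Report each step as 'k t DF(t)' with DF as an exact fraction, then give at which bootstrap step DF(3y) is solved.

1 1/2 1217/1250
2 1 9299/10000
3 3/2 2257/2500
4 2 2181/2500
5 5/2 8429/10000
6 3 323/400
DF(3y) is solved at step 6

step 1 [0.5y] bond c/2=1/200: DF=(244617/250000 − 1/200·(0))/(1+1/200) = 1217/1250 ≈ 0.973600
step 2 [1y] zero: DF = P = 9299/10000 ≈ 0.929900
step 3 [1.5y] zero: DF = P = 2257/2500 ≈ 0.902800
step 4 [2y] bond c/2=1/80: DF=(734707/800000 − 1/80·(0.973600+0.929900+0.902800))/(1+1/80) = 2181/2500 ≈ 0.872400
step 5 [2.5y] zero: DF = P = 8429/10000 ≈ 0.842900
step 6 [3y] zero: DF = P = 323/400 ≈ 0.807500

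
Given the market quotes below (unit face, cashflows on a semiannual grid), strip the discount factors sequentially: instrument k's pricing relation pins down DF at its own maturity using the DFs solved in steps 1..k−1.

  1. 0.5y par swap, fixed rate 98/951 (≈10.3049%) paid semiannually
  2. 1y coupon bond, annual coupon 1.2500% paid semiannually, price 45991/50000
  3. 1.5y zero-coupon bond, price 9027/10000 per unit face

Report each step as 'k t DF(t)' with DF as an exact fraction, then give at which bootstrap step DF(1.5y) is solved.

1 1/2 951/1000
2 1 4541/5000
3 3/2 9027/10000
DF(1.5y) is solved at step 3

step 1 [0.5y] swap r/2=49/951: DF=(1 − 49/951·(0))/(1+49/951) = 951/1000 ≈ 0.951000
step 2 [1y] bond c/2=1/160: DF=(45991/50000 − 1/160·(0.951000))/(1+1/160) = 4541/5000 ≈ 0.908200
step 3 [1.5y] zero: DF = P = 9027/10000 ≈ 0.902700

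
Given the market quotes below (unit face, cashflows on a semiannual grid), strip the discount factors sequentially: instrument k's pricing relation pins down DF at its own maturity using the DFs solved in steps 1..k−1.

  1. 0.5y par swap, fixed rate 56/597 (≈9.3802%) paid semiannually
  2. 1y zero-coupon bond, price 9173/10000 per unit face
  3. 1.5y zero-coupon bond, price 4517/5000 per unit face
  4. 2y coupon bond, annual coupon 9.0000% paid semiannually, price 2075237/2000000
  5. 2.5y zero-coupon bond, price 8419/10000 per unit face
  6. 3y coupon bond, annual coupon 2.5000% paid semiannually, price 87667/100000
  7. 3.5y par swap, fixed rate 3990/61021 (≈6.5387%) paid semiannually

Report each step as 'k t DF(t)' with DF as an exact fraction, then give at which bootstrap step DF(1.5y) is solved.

step 1 [0.5y] swap r/2=28/597: DF=(1 − 28/597·(0))/(1+28/597) = 597/625 ≈ 0.955200
step 2 [1y] zero: DF = P = 9173/10000 ≈ 0.917300
step 3 [1.5y] zero: DF = P = 4517/5000 ≈ 0.903400
step 4 [2y] bond c/2=9/200: DF=(2075237/2000000 − 9/200·(0.955200+0.917300+0.903400))/(1+9/200) = 4367/5000 ≈ 0.873400
step 5 [2.5y] zero: DF = P = 8419/10000 ≈ 0.841900
step 6 [3y] bond c/2=1/80: DF=(87667/100000 − 1/80·(0.955200+0.917300+0.903400+0.873400+0.841900))/(1+1/80) = 1013/1250 ≈ 0.810400
step 7 [3.5y] swap r/2=1995/61021: DF=(1 − 1995/61021·(0.955200+0.917300+0.903400+0.873400+0.841900+0.810400))/(1+1995/61021) = 1601/2000 ≈ 0.800500

1 1/2 597/625
2 1 9173/10000
3 3/2 4517/5000
4 2 4367/5000
5 5/2 8419/10000
6 3 1013/1250
7 7/2 1601/2000
DF(1.5y) is solved at step 3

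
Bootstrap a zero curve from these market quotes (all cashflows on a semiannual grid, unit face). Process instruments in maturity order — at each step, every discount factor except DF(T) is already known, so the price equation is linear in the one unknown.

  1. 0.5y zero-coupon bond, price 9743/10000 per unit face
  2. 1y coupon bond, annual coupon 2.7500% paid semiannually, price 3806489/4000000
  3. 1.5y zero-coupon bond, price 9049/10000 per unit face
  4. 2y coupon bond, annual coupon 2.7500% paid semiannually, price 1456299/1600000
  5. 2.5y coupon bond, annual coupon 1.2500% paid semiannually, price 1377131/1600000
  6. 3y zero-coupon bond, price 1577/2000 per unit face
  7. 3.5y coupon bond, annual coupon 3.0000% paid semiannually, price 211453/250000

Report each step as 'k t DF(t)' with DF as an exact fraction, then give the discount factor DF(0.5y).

1 1/2 9743/10000
2 1 1851/2000
3 3/2 9049/10000
4 2 4299/5000
5 5/2 4163/5000
6 3 1577/2000
7 7/2 472/625
DF(0.5y) = 9743/10000 ≈ 0.974300

step 1 [0.5y] zero: DF = P = 9743/10000 ≈ 0.974300
step 2 [1y] bond c/2=11/800: DF=(3806489/4000000 − 11/800·(0.974300))/(1+11/800) = 1851/2000 ≈ 0.925500
step 3 [1.5y] zero: DF = P = 9049/10000 ≈ 0.904900
step 4 [2y] bond c/2=11/800: DF=(1456299/1600000 − 11/800·(0.974300+0.925500+0.904900))/(1+11/800) = 4299/5000 ≈ 0.859800
step 5 [2.5y] bond c/2=1/160: DF=(1377131/1600000 − 1/160·(0.974300+0.925500+0.904900+0.859800))/(1+1/160) = 4163/5000 ≈ 0.832600
step 6 [3y] zero: DF = P = 1577/2000 ≈ 0.788500
step 7 [3.5y] bond c/2=3/200: DF=(211453/250000 − 3/200·(0.974300+0.925500+0.904900+0.859800+0.832600+0.788500))/(1+3/200) = 472/625 ≈ 0.755200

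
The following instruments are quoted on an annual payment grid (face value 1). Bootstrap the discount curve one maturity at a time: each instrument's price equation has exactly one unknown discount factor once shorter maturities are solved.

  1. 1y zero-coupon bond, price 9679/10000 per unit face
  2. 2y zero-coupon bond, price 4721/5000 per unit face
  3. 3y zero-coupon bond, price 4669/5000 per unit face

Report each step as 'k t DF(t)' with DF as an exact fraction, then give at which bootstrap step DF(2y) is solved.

1 1 9679/10000
2 2 4721/5000
3 3 4669/5000
DF(2y) is solved at step 2

step 1 [1y] zero: DF = P = 9679/10000 ≈ 0.967900
step 2 [2y] zero: DF = P = 4721/5000 ≈ 0.944200
step 3 [3y] zero: DF = P = 4669/5000 ≈ 0.933800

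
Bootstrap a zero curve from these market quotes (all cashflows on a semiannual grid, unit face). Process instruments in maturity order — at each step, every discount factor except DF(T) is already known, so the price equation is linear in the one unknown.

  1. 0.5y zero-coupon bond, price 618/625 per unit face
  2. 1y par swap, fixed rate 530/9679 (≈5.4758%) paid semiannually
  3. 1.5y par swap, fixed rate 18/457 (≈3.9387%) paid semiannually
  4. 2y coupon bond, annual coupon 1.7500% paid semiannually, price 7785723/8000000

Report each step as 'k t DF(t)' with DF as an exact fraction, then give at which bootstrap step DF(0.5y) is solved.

1 1/2 618/625
2 1 947/1000
3 3/2 9433/10000
4 2 4699/5000
DF(0.5y) is solved at step 1

step 1 [0.5y] zero: DF = P = 618/625 ≈ 0.988800
step 2 [1y] swap r/2=265/9679: DF=(1 − 265/9679·(0.988800))/(1+265/9679) = 947/1000 ≈ 0.947000
step 3 [1.5y] swap r/2=9/457: DF=(1 − 9/457·(0.988800+0.947000))/(1+9/457) = 9433/10000 ≈ 0.943300
step 4 [2y] bond c/2=7/800: DF=(7785723/8000000 − 7/800·(0.988800+0.947000+0.943300))/(1+7/800) = 4699/5000 ≈ 0.939800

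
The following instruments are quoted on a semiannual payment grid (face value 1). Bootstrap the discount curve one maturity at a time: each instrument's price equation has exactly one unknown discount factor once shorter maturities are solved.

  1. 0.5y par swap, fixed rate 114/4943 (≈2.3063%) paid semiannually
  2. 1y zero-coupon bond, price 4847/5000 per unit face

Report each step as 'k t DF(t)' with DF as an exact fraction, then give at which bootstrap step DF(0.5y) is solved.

1 1/2 4943/5000
2 1 4847/5000
DF(0.5y) is solved at step 1

step 1 [0.5y] swap r/2=57/4943: DF=(1 − 57/4943·(0))/(1+57/4943) = 4943/5000 ≈ 0.988600
step 2 [1y] zero: DF = P = 4847/5000 ≈ 0.969400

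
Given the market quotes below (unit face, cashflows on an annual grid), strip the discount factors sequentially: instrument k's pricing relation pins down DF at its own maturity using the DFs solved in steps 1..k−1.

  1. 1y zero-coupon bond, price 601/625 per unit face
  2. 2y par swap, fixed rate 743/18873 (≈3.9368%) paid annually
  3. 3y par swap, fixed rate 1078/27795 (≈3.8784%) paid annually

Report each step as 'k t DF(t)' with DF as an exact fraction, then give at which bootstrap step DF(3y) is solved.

step 1 [1y] zero: DF = P = 601/625 ≈ 0.961600
step 2 [2y] swap r/1=743/18873: DF=(1 − 743/18873·(0.961600))/(1+743/18873) = 9257/10000 ≈ 0.925700
step 3 [3y] swap r/1=1078/27795: DF=(1 − 1078/27795·(0.961600+0.925700))/(1+1078/27795) = 4461/5000 ≈ 0.892200

1 1 601/625
2 2 9257/10000
3 3 4461/5000
DF(3y) is solved at step 3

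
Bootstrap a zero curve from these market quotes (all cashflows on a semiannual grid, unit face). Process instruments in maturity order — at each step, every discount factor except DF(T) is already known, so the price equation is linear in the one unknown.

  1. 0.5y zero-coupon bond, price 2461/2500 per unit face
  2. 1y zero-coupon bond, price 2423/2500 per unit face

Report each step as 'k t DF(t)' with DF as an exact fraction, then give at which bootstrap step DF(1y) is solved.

1 1/2 2461/2500
2 1 2423/2500
DF(1y) is solved at step 2

step 1 [0.5y] zero: DF = P = 2461/2500 ≈ 0.984400
step 2 [1y] zero: DF = P = 2423/2500 ≈ 0.969200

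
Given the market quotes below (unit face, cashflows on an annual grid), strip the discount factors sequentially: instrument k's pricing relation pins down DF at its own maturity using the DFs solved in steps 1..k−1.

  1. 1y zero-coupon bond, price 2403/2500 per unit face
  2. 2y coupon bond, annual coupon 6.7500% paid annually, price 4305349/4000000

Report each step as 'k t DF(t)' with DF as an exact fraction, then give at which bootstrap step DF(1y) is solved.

1 1 2403/2500
2 2 379/400
DF(1y) is solved at step 1

step 1 [1y] zero: DF = P = 2403/2500 ≈ 0.961200
step 2 [2y] bond c/1=27/400: DF=(4305349/4000000 − 27/400·(0.961200))/(1+27/400) = 379/400 ≈ 0.947500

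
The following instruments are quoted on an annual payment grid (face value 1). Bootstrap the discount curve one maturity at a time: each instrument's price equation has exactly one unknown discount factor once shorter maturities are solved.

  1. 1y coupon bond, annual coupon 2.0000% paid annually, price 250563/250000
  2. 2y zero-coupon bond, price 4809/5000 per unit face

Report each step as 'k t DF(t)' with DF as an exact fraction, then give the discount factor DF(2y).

1 1 4913/5000
2 2 4809/5000
DF(2y) = 4809/5000 ≈ 0.961800

step 1 [1y] bond c/1=1/50: DF=(250563/250000 − 1/50·(0))/(1+1/50) = 4913/5000 ≈ 0.982600
step 2 [2y] zero: DF = P = 4809/5000 ≈ 0.961800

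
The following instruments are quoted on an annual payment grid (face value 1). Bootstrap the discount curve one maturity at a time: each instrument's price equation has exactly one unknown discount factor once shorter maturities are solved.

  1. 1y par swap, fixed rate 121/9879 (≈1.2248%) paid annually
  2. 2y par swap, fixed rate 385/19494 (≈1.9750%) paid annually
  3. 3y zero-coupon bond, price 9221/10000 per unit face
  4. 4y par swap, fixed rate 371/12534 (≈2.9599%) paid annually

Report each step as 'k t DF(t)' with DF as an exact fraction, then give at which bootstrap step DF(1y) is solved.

step 1 [1y] swap r/1=121/9879: DF=(1 − 121/9879·(0))/(1+121/9879) = 9879/10000 ≈ 0.987900
step 2 [2y] swap r/1=385/19494: DF=(1 − 385/19494·(0.987900))/(1+385/19494) = 1923/2000 ≈ 0.961500
step 3 [3y] zero: DF = P = 9221/10000 ≈ 0.922100
step 4 [4y] swap r/1=371/12534: DF=(1 − 371/12534·(0.987900+0.961500+0.922100))/(1+371/12534) = 8887/10000 ≈ 0.888700

1 1 9879/10000
2 2 1923/2000
3 3 9221/10000
4 4 8887/10000
DF(1y) is solved at step 1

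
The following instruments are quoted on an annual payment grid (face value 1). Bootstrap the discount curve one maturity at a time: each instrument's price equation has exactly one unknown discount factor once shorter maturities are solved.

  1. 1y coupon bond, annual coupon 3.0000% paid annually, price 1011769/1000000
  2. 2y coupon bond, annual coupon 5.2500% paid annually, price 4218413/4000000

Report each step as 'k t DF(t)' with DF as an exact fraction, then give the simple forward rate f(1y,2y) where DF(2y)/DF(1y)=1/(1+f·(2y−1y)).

step 1 [1y] bond c/1=3/100: DF=(1011769/1000000 − 3/100·(0))/(1+3/100) = 9823/10000 ≈ 0.982300
step 2 [2y] bond c/1=21/400: DF=(4218413/4000000 − 21/400·(0.982300))/(1+21/400) = 953/1000 ≈ 0.953000

1 1 9823/10000
2 2 953/1000
f(1y,2y) = ((9823/10000)/(953/1000) − 1)/(1) = 293/9530 ≈ 3.0745%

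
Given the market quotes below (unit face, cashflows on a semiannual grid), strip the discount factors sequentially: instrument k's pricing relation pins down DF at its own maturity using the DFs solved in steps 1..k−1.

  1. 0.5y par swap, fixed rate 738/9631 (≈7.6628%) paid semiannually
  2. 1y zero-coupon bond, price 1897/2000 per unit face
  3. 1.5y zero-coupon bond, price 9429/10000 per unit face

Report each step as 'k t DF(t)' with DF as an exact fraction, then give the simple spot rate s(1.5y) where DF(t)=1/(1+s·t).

step 1 [0.5y] swap r/2=369/9631: DF=(1 − 369/9631·(0))/(1+369/9631) = 9631/10000 ≈ 0.963100
step 2 [1y] zero: DF = P = 1897/2000 ≈ 0.948500
step 3 [1.5y] zero: DF = P = 9429/10000 ≈ 0.942900

1 1/2 9631/10000
2 1 1897/2000
3 3/2 9429/10000
s(1.5y) = (1/(9429/10000) − 1)/(3/2) = 1142/28287 ≈ 4.0372%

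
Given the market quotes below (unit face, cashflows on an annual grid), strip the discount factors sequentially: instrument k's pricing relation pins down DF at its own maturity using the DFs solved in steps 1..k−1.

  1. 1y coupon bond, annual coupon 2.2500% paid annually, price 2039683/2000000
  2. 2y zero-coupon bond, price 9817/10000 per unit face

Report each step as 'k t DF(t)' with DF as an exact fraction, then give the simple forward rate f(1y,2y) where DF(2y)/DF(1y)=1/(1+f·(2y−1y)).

1 1 4987/5000
2 2 9817/10000
f(1y,2y) = ((4987/5000)/(9817/10000) − 1)/(1) = 157/9817 ≈ 1.5993%

step 1 [1y] bond c/1=9/400: DF=(2039683/2000000 − 9/400·(0))/(1+9/400) = 4987/5000 ≈ 0.997400
step 2 [2y] zero: DF = P = 9817/10000 ≈ 0.981700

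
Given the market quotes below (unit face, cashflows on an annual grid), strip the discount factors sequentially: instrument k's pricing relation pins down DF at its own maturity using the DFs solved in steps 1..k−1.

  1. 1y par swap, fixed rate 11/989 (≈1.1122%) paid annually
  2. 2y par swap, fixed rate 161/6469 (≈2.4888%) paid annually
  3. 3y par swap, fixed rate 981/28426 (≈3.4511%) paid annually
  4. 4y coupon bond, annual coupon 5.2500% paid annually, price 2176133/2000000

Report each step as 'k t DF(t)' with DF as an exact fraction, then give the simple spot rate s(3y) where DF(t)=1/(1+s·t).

1 1 989/1000
2 2 9517/10000
3 3 9019/10000
4 4 223/250
s(3y) = (1/(9019/10000) − 1)/(3) = 327/9019 ≈ 3.6257%

step 1 [1y] swap r/1=11/989: DF=(1 − 11/989·(0))/(1+11/989) = 989/1000 ≈ 0.989000
step 2 [2y] swap r/1=161/6469: DF=(1 − 161/6469·(0.989000))/(1+161/6469) = 9517/10000 ≈ 0.951700
step 3 [3y] swap r/1=981/28426: DF=(1 − 981/28426·(0.989000+0.951700))/(1+981/28426) = 9019/10000 ≈ 0.901900
step 4 [4y] bond c/1=21/400: DF=(2176133/2000000 − 21/400·(0.989000+0.951700+0.901900))/(1+21/400) = 223/250 ≈ 0.892000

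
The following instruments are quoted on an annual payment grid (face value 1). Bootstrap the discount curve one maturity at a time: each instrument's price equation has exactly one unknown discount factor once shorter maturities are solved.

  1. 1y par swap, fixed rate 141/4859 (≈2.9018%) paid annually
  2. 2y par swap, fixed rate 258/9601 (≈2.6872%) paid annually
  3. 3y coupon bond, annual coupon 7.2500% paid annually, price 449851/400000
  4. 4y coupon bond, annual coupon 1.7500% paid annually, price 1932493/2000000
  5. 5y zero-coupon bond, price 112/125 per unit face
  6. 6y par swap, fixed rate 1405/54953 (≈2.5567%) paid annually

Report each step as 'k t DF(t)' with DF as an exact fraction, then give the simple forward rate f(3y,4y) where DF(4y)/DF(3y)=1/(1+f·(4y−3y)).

step 1 [1y] swap r/1=141/4859: DF=(1 − 141/4859·(0))/(1+141/4859) = 4859/5000 ≈ 0.971800
step 2 [2y] swap r/1=258/9601: DF=(1 − 258/9601·(0.971800))/(1+258/9601) = 2371/2500 ≈ 0.948400
step 3 [3y] bond c/1=29/400: DF=(449851/400000 − 29/400·(0.971800+0.948400))/(1+29/400) = 2297/2500 ≈ 0.918800
step 4 [4y] bond c/1=7/400: DF=(1932493/2000000 − 7/400·(0.971800+0.948400+0.918800))/(1+7/400) = 563/625 ≈ 0.900800
step 5 [5y] zero: DF = P = 112/125 ≈ 0.896000
step 6 [6y] swap r/1=1405/54953: DF=(1 − 1405/54953·(0.971800+0.948400+0.918800+0.900800+0.896000))/(1+1405/54953) = 1719/2000 ≈ 0.859500

1 1 4859/5000
2 2 2371/2500
3 3 2297/2500
4 4 563/625
5 5 112/125
6 6 1719/2000
f(3y,4y) = ((2297/2500)/(563/625) − 1)/(1) = 45/2252 ≈ 1.9982%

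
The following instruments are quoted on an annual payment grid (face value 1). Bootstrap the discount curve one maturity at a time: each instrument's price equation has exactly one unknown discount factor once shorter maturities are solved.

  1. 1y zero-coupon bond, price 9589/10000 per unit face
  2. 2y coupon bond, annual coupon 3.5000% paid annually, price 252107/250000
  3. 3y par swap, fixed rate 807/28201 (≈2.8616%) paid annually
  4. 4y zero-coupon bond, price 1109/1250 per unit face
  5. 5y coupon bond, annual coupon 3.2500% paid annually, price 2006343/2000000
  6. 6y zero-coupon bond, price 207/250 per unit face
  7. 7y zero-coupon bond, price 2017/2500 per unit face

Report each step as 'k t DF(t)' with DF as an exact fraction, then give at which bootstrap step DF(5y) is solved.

step 1 [1y] zero: DF = P = 9589/10000 ≈ 0.958900
step 2 [2y] bond c/1=7/200: DF=(252107/250000 − 7/200·(0.958900))/(1+7/200) = 9419/10000 ≈ 0.941900
step 3 [3y] swap r/1=807/28201: DF=(1 − 807/28201·(0.958900+0.941900))/(1+807/28201) = 9193/10000 ≈ 0.919300
step 4 [4y] zero: DF = P = 1109/1250 ≈ 0.887200
step 5 [5y] bond c/1=13/400: DF=(2006343/2000000 − 13/400·(0.958900+0.941900+0.919300+0.887200))/(1+13/400) = 8549/10000 ≈ 0.854900
step 6 [6y] zero: DF = P = 207/250 ≈ 0.828000
step 7 [7y] zero: DF = P = 2017/2500 ≈ 0.806800

1 1 9589/10000
2 2 9419/10000
3 3 9193/10000
4 4 1109/1250
5 5 8549/10000
6 6 207/250
7 7 2017/2500
DF(5y) is solved at step 5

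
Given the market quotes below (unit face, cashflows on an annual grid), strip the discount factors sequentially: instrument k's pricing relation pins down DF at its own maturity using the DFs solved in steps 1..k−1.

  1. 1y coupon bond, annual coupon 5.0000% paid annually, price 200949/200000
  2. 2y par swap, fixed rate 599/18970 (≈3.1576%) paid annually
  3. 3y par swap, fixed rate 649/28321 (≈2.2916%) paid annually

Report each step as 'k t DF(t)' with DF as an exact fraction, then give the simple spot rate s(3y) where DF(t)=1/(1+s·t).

step 1 [1y] bond c/1=1/20: DF=(200949/200000 − 1/20·(0))/(1+1/20) = 9569/10000 ≈ 0.956900
step 2 [2y] swap r/1=599/18970: DF=(1 − 599/18970·(0.956900))/(1+599/18970) = 9401/10000 ≈ 0.940100
step 3 [3y] swap r/1=649/28321: DF=(1 − 649/28321·(0.956900+0.940100))/(1+649/28321) = 9351/10000 ≈ 0.935100

1 1 9569/10000
2 2 9401/10000
3 3 9351/10000
s(3y) = (1/(9351/10000) − 1)/(3) = 649/28053 ≈ 2.3135%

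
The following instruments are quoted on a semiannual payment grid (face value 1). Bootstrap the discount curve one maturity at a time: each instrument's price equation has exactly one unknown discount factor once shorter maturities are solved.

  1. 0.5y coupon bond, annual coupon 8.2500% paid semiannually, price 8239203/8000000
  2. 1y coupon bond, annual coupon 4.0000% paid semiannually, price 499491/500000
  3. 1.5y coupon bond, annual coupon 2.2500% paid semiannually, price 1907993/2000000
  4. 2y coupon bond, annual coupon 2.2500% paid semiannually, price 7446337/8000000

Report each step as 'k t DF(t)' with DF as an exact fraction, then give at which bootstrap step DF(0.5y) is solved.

step 1 [0.5y] bond c/2=33/800: DF=(8239203/8000000 − 33/800·(0))/(1+33/800) = 9891/10000 ≈ 0.989100
step 2 [1y] bond c/2=1/50: DF=(499491/500000 − 1/50·(0.989100))/(1+1/50) = 24/25 ≈ 0.960000
step 3 [1.5y] bond c/2=9/800: DF=(1907993/2000000 − 9/800·(0.989100+0.960000))/(1+9/800) = 9217/10000 ≈ 0.921700
step 4 [2y] bond c/2=9/800: DF=(7446337/8000000 − 9/800·(0.989100+0.960000+0.921700))/(1+9/800) = 1777/2000 ≈ 0.888500

1 1/2 9891/10000
2 1 24/25
3 3/2 9217/10000
4 2 1777/2000
DF(0.5y) is solved at step 1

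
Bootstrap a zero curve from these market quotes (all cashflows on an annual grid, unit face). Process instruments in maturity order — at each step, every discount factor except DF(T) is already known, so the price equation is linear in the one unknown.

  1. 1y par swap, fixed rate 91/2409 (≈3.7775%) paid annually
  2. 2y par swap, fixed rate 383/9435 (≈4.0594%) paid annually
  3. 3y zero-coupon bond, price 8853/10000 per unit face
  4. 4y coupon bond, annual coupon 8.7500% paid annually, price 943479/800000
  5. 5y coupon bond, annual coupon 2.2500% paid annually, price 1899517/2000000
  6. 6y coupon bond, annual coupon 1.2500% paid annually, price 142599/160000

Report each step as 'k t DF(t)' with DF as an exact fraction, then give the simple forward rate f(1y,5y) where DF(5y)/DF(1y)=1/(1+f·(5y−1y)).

step 1 [1y] swap r/1=91/2409: DF=(1 − 91/2409·(0))/(1+91/2409) = 2409/2500 ≈ 0.963600
step 2 [2y] swap r/1=383/9435: DF=(1 − 383/9435·(0.963600))/(1+383/9435) = 4617/5000 ≈ 0.923400
step 3 [3y] zero: DF = P = 8853/10000 ≈ 0.885300
step 4 [4y] bond c/1=7/80: DF=(943479/800000 − 7/80·(0.963600+0.923400+0.885300))/(1+7/80) = 4307/5000 ≈ 0.861400
step 5 [5y] bond c/1=9/400: DF=(1899517/2000000 − 9/400·(0.963600+0.923400+0.885300+0.861400))/(1+9/400) = 8489/10000 ≈ 0.848900
step 6 [6y] bond c/1=1/80: DF=(142599/160000 − 1/80·(0.963600+0.923400+0.885300+0.861400+0.848900))/(1+1/80) = 8249/10000 ≈ 0.824900

1 1 2409/2500
2 2 4617/5000
3 3 8853/10000
4 4 4307/5000
5 5 8489/10000
6 6 8249/10000
f(1y,5y) = ((2409/2500)/(8489/10000) − 1)/(4) = 1147/33956 ≈ 3.3779%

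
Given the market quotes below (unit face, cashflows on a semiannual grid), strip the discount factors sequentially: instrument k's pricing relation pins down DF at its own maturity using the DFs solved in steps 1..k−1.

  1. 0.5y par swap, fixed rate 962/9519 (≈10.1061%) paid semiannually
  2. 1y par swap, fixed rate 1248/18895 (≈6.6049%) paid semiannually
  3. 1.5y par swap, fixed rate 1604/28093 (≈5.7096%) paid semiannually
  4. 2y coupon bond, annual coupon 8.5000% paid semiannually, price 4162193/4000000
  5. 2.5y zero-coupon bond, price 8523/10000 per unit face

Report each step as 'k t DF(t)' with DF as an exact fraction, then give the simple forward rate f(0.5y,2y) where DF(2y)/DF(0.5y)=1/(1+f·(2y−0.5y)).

1 1/2 9519/10000
2 1 586/625
3 3/2 4599/5000
4 2 2209/2500
5 5/2 8523/10000
f(0.5y,2y) = ((9519/10000)/(2209/2500) − 1)/(3/2) = 683/13254 ≈ 5.1532%

step 1 [0.5y] swap r/2=481/9519: DF=(1 − 481/9519·(0))/(1+481/9519) = 9519/10000 ≈ 0.951900
step 2 [1y] swap r/2=624/18895: DF=(1 − 624/18895·(0.951900))/(1+624/18895) = 586/625 ≈ 0.937600
step 3 [1.5y] swap r/2=802/28093: DF=(1 − 802/28093·(0.951900+0.937600))/(1+802/28093) = 4599/5000 ≈ 0.919800
step 4 [2y] bond c/2=17/400: DF=(4162193/4000000 − 17/400·(0.951900+0.937600+0.919800))/(1+17/400) = 2209/2500 ≈ 0.883600
step 5 [2.5y] zero: DF = P = 8523/10000 ≈ 0.852300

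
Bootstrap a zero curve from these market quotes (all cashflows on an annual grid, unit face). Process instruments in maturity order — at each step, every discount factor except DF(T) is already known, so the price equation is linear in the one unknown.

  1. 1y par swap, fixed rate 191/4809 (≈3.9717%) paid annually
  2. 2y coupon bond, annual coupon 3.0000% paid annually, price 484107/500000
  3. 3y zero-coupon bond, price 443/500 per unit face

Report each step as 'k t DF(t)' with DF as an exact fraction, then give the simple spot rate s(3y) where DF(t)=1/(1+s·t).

step 1 [1y] swap r/1=191/4809: DF=(1 − 191/4809·(0))/(1+191/4809) = 4809/5000 ≈ 0.961800
step 2 [2y] bond c/1=3/100: DF=(484107/500000 − 3/100·(0.961800))/(1+3/100) = 114/125 ≈ 0.912000
step 3 [3y] zero: DF = P = 443/500 ≈ 0.886000

1 1 4809/5000
2 2 114/125
3 3 443/500
s(3y) = (1/(443/500) − 1)/(3) = 19/443 ≈ 4.2889%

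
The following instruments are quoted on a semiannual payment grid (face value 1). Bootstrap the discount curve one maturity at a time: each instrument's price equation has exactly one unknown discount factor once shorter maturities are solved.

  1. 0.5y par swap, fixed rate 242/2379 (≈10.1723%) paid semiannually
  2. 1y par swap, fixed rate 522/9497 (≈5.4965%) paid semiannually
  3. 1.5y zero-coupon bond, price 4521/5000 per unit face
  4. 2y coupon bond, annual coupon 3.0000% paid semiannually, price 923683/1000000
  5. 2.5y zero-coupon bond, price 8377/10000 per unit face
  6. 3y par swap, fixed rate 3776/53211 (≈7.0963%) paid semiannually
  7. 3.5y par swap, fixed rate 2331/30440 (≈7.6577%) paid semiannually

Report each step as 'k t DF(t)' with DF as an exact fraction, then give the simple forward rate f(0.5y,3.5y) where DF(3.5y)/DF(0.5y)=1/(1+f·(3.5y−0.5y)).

1 1/2 2379/2500
2 1 4739/5000
3 3/2 4521/5000
4 2 4343/5000
5 5/2 8377/10000
6 3 507/625
7 7/2 7669/10000
f(0.5y,3.5y) = ((2379/2500)/(7669/10000) − 1)/(3) = 1847/23007 ≈ 8.0280%

step 1 [0.5y] swap r/2=121/2379: DF=(1 − 121/2379·(0))/(1+121/2379) = 2379/2500 ≈ 0.951600
step 2 [1y] swap r/2=261/9497: DF=(1 − 261/9497·(0.951600))/(1+261/9497) = 4739/5000 ≈ 0.947800
step 3 [1.5y] zero: DF = P = 4521/5000 ≈ 0.904200
step 4 [2y] bond c/2=3/200: DF=(923683/1000000 − 3/200·(0.951600+0.947800+0.904200))/(1+3/200) = 4343/5000 ≈ 0.868600
step 5 [2.5y] zero: DF = P = 8377/10000 ≈ 0.837700
step 6 [3y] swap r/2=1888/53211: DF=(1 − 1888/53211·(0.951600+0.947800+0.904200+0.868600+0.837700))/(1+1888/53211) = 507/625 ≈ 0.811200
step 7 [3.5y] swap r/2=2331/60880: DF=(1 − 2331/60880·(0.951600+0.947800+0.904200+0.868600+0.837700+0.811200))/(1+2331/60880) = 7669/10000 ≈ 0.766900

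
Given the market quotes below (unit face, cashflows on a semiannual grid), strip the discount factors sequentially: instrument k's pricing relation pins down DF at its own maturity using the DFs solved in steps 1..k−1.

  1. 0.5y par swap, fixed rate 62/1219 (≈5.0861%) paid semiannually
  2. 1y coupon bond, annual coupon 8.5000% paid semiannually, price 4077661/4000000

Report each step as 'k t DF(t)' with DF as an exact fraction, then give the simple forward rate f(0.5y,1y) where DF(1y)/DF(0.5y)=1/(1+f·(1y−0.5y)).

step 1 [0.5y] swap r/2=31/1219: DF=(1 − 31/1219·(0))/(1+31/1219) = 1219/1250 ≈ 0.975200
step 2 [1y] bond c/2=17/400: DF=(4077661/4000000 − 17/400·(0.975200))/(1+17/400) = 9381/10000 ≈ 0.938100

1 1/2 1219/1250
2 1 9381/10000
f(0.5y,1y) = ((1219/1250)/(9381/10000) − 1)/(1/2) = 14/177 ≈ 7.9096%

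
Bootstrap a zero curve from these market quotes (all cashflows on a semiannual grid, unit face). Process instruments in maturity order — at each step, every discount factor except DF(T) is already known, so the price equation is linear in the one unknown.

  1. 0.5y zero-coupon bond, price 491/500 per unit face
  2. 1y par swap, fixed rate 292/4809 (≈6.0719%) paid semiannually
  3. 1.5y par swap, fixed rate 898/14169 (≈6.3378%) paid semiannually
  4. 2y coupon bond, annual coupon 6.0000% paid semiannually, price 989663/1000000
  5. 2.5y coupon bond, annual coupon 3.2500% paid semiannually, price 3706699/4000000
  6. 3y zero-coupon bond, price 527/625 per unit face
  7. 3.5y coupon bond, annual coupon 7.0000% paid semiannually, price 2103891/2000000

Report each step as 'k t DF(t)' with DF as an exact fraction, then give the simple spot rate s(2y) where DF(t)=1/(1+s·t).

step 1 [0.5y] zero: DF = P = 491/500 ≈ 0.982000
step 2 [1y] swap r/2=146/4809: DF=(1 − 146/4809·(0.982000))/(1+146/4809) = 1177/1250 ≈ 0.941600
step 3 [1.5y] swap r/2=449/14169: DF=(1 − 449/14169·(0.982000+0.941600))/(1+449/14169) = 4551/5000 ≈ 0.910200
step 4 [2y] bond c/2=3/100: DF=(989663/1000000 − 3/100·(0.982000+0.941600+0.910200))/(1+3/100) = 8783/10000 ≈ 0.878300
step 5 [2.5y] bond c/2=13/800: DF=(3706699/4000000 − 13/800·(0.982000+0.941600+0.910200+0.878300))/(1+13/800) = 341/400 ≈ 0.852500
step 6 [3y] zero: DF = P = 527/625 ≈ 0.843200
step 7 [3.5y] bond c/2=7/200: DF=(2103891/2000000 − 7/200·(0.982000+0.941600+0.910200+0.878300+0.852500+0.843200))/(1+7/200) = 1667/2000 ≈ 0.833500

1 1/2 491/500
2 1 1177/1250
3 3/2 4551/5000
4 2 8783/10000
5 5/2 341/400
6 3 527/625
7 7/2 1667/2000
s(2y) = (1/(8783/10000) − 1)/(2) = 1217/17566 ≈ 6.9282%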